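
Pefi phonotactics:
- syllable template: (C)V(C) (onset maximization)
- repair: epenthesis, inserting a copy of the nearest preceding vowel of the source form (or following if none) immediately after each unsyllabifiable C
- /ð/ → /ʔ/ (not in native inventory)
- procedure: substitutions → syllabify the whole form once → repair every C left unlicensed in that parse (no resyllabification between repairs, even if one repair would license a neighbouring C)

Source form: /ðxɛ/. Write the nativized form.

Substitution: /ð/ → /ʔ/, giving /ʔxɛ/.
Under (C)V(C), the unsyllabifiable consonants are /ʔ/ (at most one coda consonant is licensed; onsets are limited to one consonant).
Inserting the epenthetic vowel yields /ʔ/ → /ʔɛ/.

ʔɛxɛ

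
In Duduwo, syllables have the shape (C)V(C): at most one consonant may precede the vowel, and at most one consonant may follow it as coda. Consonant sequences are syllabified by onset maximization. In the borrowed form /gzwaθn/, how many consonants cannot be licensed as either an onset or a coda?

Syllabifying with onset maximization leaves /g/, /z/, /n/ stranded (at most one coda consonant is licensed; onsets are limited to one consonant).

3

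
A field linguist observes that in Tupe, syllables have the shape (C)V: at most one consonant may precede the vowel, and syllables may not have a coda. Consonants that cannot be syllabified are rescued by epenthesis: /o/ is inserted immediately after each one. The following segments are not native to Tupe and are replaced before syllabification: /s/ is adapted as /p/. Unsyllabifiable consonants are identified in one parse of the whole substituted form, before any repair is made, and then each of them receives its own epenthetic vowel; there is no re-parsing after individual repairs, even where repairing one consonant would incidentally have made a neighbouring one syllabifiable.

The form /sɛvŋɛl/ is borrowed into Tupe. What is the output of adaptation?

pɛvoŋɛlo

Substitution: /s/ → /p/, giving /pɛvŋɛl/.
Syllabifying with onset maximization leaves /v/, /l/ stranded (no codas are permitted; onsets are limited to one consonant).
Epenthesis after each stranded consonant: /v/ → /vo/, /l/ → /lo/.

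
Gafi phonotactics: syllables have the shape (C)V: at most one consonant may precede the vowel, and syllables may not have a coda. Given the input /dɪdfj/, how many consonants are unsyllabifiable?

3

Under (C)V, the unsyllabifiable consonants are /d/, /f/, /j/ (no codas are permitted; onsets are limited to one consonant).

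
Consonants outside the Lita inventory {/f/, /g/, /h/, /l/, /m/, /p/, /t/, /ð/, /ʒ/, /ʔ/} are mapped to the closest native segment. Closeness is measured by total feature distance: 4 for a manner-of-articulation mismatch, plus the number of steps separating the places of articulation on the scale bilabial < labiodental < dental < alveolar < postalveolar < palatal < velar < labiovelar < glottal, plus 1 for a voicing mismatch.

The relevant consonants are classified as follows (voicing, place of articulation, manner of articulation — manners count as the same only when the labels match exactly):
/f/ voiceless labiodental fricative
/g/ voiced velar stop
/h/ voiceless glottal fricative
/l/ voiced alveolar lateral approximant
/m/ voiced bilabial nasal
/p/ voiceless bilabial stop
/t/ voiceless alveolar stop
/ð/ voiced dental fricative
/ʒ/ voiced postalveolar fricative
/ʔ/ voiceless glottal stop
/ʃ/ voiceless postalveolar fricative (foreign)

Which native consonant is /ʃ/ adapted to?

/ʒ/ is closest: same manner (fricative), place distance 0 (postalveolar→postalveolar), voicing differs (+1); total 1. Next closest is /f/ at distance 3.

ʒ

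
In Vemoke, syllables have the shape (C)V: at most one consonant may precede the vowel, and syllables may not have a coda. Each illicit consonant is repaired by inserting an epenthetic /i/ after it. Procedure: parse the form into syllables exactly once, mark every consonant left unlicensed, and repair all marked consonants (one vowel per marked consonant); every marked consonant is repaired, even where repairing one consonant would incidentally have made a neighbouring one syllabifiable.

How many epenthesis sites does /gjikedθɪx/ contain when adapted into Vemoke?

The unsyllabifiable consonants are /g/, /d/, /x/; each receives one epenthetic vowel.

3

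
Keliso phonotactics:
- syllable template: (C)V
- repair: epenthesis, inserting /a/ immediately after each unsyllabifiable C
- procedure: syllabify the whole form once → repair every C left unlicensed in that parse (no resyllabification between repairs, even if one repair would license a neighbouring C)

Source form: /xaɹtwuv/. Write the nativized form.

The consonants /ɹ/, /t/, /v/ cannot be parsed into a legal (C)V syllable (no codas are permitted; onsets are limited to one consonant).
Inserting the epenthetic vowel yields /ɹ/ → /ɹa/, /t/ → /ta/, /v/ → /va/.

xaɹatawuva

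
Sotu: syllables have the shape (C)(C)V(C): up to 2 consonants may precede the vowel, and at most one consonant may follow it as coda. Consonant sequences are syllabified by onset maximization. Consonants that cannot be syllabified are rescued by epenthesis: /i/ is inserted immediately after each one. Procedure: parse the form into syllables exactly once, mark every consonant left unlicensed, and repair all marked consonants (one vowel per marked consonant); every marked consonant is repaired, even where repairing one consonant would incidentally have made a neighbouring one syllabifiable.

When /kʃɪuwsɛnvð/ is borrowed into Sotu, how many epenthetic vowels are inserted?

2

The unsyllabifiable consonants are /v/, /ð/; each receives one epenthetic vowel.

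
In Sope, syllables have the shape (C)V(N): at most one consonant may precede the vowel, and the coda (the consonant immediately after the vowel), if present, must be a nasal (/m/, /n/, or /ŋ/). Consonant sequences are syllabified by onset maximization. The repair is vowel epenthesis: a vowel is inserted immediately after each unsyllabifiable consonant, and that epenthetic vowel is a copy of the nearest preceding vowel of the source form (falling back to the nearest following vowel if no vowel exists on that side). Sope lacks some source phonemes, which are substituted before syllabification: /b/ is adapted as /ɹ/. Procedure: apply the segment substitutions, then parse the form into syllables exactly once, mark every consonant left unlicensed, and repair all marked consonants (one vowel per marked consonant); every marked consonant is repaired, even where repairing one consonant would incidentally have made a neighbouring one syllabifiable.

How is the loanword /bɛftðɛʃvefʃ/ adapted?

ɹɛfɛtɛðɛʃɛvefeʃe

Substitution: /b/ → /ɹ/, giving /ɹɛftðɛʃvefʃ/.
Syllabifying with onset maximization leaves /f/, /t/, /ʃ/, /f/, /ʃ/ stranded (only a nasal (/m/, /n/, or /ŋ/) is licensed in coda position; onsets are limited to one consonant).
Each unlicensed consonant becomes the onset of a new syllable: /f/ → /fɛ/, /t/ → /tɛ/, /ʃ/ → /ʃɛ/, /f/ → /fe/, /ʃ/ → /ʃe/.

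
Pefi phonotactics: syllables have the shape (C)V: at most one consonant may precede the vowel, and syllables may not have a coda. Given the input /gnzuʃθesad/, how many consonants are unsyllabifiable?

4

Syllabifying with onset maximization leaves /g/, /n/, /ʃ/, /d/ stranded (no codas are permitted; onsets are limited to one consonant).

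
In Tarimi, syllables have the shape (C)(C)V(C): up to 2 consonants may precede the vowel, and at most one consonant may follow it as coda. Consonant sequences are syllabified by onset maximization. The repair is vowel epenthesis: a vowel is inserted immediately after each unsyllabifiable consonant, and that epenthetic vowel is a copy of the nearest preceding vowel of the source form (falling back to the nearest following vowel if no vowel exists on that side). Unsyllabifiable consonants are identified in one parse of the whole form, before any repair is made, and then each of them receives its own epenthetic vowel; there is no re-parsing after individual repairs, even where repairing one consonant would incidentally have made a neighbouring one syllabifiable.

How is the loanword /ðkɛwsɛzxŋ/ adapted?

ðkɛwsɛzxɛŋɛ

Syllabifying with onset maximization leaves /x/, /ŋ/ stranded (at most one coda consonant is licensed; onsets may contain at most 2 consonants).
Each unlicensed consonant becomes the onset of a new syllable: /x/ → /xɛ/, /ŋ/ → /ŋɛ/.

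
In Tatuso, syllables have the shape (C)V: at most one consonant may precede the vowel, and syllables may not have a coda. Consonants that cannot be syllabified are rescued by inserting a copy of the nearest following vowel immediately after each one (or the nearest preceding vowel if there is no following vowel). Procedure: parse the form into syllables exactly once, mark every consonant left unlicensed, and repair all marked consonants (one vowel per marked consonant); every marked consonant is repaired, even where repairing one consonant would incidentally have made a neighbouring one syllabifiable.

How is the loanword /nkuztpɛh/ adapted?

The consonants /n/, /z/, /t/, /h/ cannot be parsed into a legal (C)V syllable (no codas are permitted; onsets are limited to one consonant).
Epenthesis after each stranded consonant: /n/ → /nu/, /z/ → /zɛ/, /t/ → /tɛ/, /h/ → /hɛ/.

nukuzɛtɛpɛhɛ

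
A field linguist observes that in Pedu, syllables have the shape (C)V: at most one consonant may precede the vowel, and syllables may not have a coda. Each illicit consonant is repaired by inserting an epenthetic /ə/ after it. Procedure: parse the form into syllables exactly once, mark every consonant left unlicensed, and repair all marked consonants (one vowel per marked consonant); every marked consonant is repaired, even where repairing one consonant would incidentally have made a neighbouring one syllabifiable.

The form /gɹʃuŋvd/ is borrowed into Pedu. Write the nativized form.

gəɹəʃuŋəvədə

The consonants /g/, /ɹ/, /ŋ/, /v/, /d/ cannot be parsed into a legal (C)V syllable (no codas are permitted; onsets are limited to one consonant).
Epenthesis after each stranded consonant: /g/ → /gə/, /ɹ/ → /ɹə/, /ŋ/ → /ŋə/, /v/ → /və/, /d/ → /də/.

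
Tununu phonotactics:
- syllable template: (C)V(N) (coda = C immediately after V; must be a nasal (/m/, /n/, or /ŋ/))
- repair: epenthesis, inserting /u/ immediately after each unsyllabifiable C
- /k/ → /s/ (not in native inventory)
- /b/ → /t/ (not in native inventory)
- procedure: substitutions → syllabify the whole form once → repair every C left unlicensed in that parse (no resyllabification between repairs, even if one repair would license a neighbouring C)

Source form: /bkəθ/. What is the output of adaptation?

Substitution: /b/ → /t/, /k/ → /s/, giving /tsəθ/.
Under (C)V(N), the unsyllabifiable consonants are /t/, /θ/ (only a nasal (/m/, /n/, or /ŋ/) is licensed in coda position; onsets are limited to one consonant).
Each unlicensed consonant becomes the onset of a new syllable: /t/ → /tu/, /θ/ → /θu/.

tusəθu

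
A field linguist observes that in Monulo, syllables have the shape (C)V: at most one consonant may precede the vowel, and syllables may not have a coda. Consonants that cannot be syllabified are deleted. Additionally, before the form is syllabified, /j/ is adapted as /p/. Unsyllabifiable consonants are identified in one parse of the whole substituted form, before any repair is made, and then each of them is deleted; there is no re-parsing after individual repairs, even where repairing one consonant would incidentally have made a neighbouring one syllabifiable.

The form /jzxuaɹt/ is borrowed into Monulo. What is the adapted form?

xua

Substitution: /j/ → /p/, giving /pzxuaɹt/.
Syllabifying with onset maximization leaves /p/, /z/, /ɹ/, /t/ stranded (no codas are permitted; onsets are limited to one consonant).
Deletion applies to /p/, /z/, /ɹ/, /t/.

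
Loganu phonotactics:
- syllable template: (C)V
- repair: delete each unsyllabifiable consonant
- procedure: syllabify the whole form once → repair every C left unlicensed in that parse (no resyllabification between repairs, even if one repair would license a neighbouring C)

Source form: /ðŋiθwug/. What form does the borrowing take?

Under (C)V, the unsyllabifiable consonants are /ð/, /θ/, /g/ (no codas are permitted; onsets are limited to one consonant).
Each unlicensed consonant is deleted: /ð/, /θ/, /g/.

ŋiwu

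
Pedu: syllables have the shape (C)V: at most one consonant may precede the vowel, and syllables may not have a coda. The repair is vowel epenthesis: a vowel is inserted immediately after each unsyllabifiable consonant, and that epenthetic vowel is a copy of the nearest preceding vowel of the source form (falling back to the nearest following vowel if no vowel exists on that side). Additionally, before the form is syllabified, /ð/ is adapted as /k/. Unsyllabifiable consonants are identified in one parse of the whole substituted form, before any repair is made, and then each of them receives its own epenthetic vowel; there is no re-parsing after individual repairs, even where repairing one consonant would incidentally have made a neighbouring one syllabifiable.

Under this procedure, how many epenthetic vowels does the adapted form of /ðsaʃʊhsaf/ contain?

After substitution the input is /ksaʃʊhsaf/.
The unsyllabifiable consonants are /k/, /h/, /f/; each receives one epenthetic vowel.

3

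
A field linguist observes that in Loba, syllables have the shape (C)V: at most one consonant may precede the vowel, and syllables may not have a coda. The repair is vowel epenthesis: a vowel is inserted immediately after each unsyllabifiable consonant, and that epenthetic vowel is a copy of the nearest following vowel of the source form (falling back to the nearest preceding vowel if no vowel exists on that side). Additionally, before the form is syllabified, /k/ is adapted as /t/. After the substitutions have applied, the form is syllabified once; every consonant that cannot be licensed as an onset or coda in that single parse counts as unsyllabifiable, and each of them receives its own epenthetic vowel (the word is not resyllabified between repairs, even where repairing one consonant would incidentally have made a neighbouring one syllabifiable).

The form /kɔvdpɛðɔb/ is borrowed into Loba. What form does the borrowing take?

Substitution: /k/ → /t/, giving /tɔvdpɛðɔb/.
The consonants /v/, /d/, /b/ cannot be parsed into a legal (C)V syllable (no codas are permitted; onsets are limited to one consonant).
Each unlicensed consonant becomes the onset of a new syllable: /v/ → /vɛ/, /d/ → /dɛ/, /b/ → /bɔ/.

tɔvɛdɛpɛðɔbɔ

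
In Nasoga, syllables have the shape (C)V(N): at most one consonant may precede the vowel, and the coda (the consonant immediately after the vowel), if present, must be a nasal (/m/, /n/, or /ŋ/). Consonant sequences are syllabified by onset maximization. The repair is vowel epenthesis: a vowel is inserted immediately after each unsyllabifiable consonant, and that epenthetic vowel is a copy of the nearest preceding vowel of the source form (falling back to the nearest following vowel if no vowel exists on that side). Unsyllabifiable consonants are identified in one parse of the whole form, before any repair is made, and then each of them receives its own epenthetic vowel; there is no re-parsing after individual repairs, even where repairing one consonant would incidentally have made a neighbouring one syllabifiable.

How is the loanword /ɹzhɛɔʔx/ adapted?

ɹɛzɛhɛɔʔɔxɔ

Under (C)V(N), the unsyllabifiable consonants are /ɹ/, /z/, /ʔ/, /x/ (only a nasal (/m/, /n/, or /ŋ/) is licensed in coda position; onsets are limited to one consonant).
Inserting the epenthetic vowel yields /ɹ/ → /ɹɛ/, /z/ → /zɛ/, /ʔ/ → /ʔɔ/, /x/ → /xɔ/.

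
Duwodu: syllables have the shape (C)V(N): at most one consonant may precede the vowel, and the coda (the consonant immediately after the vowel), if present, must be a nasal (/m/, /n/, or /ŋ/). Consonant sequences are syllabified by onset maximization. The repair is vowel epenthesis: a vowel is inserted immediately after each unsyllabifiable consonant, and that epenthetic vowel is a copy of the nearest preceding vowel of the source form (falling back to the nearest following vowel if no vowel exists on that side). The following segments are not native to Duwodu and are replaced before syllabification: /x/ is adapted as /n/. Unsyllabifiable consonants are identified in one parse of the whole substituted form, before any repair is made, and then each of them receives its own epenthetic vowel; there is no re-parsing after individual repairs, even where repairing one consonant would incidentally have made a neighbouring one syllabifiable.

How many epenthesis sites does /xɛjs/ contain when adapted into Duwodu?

2

After substitution the input is /nɛjs/.
The unsyllabifiable consonants are /j/, /s/; each receives one epenthetic vowel.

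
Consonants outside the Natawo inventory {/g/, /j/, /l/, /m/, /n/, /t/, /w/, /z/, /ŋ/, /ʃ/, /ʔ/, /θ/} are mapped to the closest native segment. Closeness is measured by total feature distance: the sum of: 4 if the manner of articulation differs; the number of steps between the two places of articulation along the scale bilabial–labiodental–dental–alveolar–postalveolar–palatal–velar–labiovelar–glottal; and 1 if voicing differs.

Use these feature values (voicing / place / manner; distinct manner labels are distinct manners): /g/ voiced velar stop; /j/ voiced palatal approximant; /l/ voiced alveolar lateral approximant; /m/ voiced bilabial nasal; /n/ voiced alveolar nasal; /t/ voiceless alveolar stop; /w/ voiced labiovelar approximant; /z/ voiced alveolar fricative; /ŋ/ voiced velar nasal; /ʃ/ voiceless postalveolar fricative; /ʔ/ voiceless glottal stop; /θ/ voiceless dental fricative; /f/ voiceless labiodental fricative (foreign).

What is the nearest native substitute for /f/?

θ

/θ/ is closest: same manner (fricative), place distance 1 (labiodental→dental), same voicing; total 1. Next closest is /z/ at distance 3.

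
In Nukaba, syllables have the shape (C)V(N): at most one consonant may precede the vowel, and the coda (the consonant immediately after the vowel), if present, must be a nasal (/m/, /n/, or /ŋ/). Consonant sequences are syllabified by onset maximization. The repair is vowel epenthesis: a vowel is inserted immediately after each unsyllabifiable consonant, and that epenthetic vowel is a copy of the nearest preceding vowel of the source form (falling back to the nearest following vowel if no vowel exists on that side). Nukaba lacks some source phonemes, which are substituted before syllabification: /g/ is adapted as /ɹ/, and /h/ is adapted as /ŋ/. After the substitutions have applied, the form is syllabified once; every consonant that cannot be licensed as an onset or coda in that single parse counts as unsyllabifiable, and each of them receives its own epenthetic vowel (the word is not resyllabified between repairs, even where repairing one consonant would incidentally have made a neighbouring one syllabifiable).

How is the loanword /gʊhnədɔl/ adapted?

Substitution: /g/ → /ɹ/, /h/ → /ŋ/, giving /ɹʊŋnədɔl/.
The consonants /l/ cannot be parsed into a legal (C)V(N) syllable (only a nasal (/m/, /n/, or /ŋ/) is licensed in coda position; onsets are limited to one consonant).
Each unlicensed consonant becomes the onset of a new syllable: /l/ → /lɔ/.

ɹʊŋnədɔlɔ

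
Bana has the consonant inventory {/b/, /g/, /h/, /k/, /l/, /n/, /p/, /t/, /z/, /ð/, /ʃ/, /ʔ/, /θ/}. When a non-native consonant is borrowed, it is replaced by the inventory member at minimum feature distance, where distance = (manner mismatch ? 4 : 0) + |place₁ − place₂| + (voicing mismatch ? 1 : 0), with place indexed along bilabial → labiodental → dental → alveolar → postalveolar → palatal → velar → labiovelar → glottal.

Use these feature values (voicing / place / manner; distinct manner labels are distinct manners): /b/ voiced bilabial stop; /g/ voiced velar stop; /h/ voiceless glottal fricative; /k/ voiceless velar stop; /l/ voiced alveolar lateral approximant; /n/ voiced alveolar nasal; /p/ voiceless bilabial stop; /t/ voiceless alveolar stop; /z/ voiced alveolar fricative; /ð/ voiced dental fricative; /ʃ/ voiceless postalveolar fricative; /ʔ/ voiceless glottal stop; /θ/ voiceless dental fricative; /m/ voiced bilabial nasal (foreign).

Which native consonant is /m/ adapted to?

n

/n/ is closest: same manner (nasal), place distance 3 (bilabial→alveolar), same voicing; total 3. Next closest is /b/ at distance 4.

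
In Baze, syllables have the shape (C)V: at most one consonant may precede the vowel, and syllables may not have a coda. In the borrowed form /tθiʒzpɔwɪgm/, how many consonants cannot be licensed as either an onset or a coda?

Under (C)V, the unsyllabifiable consonants are /t/, /ʒ/, /z/, /g/, /m/ (no codas are permitted; onsets are limited to one consonant).

5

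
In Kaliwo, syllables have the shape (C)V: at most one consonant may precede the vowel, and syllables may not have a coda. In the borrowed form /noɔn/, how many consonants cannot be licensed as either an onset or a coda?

Under (C)V, the unsyllabifiable consonants are /n/ (no codas are permitted; onsets are limited to one consonant).

1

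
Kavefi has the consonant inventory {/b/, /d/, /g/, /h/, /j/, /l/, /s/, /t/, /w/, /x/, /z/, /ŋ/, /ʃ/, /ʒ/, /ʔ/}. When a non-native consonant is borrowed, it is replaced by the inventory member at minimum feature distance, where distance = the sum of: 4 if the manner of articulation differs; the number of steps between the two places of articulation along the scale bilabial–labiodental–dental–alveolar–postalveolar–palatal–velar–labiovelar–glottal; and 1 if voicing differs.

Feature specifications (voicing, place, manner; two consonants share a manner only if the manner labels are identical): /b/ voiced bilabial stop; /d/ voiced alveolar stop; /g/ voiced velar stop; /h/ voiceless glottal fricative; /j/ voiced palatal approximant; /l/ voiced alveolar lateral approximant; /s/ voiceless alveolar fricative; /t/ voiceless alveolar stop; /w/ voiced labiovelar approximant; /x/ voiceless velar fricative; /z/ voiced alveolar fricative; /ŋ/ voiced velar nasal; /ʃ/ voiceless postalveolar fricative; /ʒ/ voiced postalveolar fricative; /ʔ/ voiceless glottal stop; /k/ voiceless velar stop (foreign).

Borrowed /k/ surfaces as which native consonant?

/g/ is closest: same manner (stop), place distance 0 (velar→velar), voicing differs (+1); total 1. Next closest is /ʔ/ at distance 2.

g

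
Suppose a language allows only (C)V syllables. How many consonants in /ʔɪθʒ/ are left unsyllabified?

The consonants /θ/, /ʒ/ cannot be parsed into a legal (C)V syllable (no codas are permitted; onsets are limited to one consonant).

2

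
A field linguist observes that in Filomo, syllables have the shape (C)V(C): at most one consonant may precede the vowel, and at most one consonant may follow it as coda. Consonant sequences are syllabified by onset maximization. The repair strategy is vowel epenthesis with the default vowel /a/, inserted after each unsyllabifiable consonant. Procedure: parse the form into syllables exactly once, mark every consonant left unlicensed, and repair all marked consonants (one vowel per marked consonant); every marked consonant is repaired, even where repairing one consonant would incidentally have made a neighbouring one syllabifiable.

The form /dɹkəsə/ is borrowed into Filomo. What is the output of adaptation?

Syllabifying with onset maximization leaves /d/, /ɹ/ stranded (at most one coda consonant is licensed; onsets are limited to one consonant).
Inserting the epenthetic vowel yields /d/ → /da/, /ɹ/ → /ɹa/.

daɹakəsə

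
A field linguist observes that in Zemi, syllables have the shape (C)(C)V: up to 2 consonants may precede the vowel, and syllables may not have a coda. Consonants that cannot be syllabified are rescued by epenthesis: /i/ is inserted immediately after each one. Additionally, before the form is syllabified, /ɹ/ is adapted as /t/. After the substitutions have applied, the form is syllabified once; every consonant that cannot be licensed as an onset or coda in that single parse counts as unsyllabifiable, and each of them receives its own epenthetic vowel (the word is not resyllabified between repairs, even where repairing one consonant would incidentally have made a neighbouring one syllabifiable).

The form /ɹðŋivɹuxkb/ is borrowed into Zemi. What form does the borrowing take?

Substitution: /ɹ/ → /t/, giving /tðŋivtuxkb/.
Syllabifying with onset maximization leaves /t/, /x/, /k/, /b/ stranded (no codas are permitted; onsets may contain at most 2 consonants).
Each unlicensed consonant becomes the onset of a new syllable: /t/ → /ti/, /x/ → /xi/, /k/ → /ki/, /b/ → /bi/.

tiðŋivtuxikibi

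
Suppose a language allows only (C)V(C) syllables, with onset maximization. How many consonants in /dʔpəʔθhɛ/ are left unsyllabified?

Under (C)V(C), the unsyllabifiable consonants are /d/, /ʔ/, /θ/ (at most one coda consonant is licensed; onsets are limited to one consonant).

3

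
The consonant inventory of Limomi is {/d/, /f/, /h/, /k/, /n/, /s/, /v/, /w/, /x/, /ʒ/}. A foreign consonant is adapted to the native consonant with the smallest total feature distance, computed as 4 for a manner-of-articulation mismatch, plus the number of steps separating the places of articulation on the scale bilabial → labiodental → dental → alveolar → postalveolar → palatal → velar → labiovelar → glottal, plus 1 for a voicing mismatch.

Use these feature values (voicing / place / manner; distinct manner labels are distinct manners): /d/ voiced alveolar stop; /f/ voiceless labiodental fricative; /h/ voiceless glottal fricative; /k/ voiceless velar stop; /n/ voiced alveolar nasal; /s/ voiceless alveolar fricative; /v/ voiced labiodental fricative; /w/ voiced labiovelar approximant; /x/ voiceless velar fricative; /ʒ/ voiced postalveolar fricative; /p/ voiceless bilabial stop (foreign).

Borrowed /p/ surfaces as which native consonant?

/d/ is closest: same manner (stop), place distance 3 (bilabial→alveolar), voicing differs (+1); total 4. Next closest is /f/ at distance 5.

d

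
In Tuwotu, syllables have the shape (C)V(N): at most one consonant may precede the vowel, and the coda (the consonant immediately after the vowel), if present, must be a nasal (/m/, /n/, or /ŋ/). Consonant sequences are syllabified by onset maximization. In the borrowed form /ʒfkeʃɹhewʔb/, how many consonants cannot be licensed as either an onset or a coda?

The consonants /ʒ/, /f/, /ʃ/, /ɹ/, /w/, /ʔ/, /b/ cannot be parsed into a legal (C)V(N) syllable (only a nasal (/m/, /n/, or /ŋ/) is licensed in coda position; onsets are limited to one consonant).

7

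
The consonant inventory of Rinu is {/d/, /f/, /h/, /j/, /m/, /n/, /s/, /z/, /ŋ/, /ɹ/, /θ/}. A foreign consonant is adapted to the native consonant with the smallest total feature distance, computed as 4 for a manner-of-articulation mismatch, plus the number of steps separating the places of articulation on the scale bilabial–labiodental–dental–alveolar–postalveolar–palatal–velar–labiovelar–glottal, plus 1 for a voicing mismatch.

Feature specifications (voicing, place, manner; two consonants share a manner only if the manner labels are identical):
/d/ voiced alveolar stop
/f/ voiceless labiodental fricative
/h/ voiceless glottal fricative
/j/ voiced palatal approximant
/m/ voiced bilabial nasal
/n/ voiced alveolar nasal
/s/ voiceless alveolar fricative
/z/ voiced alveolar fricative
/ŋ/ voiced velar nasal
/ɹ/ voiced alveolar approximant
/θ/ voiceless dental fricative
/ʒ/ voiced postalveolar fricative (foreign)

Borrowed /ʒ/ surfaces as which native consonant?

/z/ is closest: same manner (fricative), place distance 1 (postalveolar→alveolar), same voicing; total 1. Next closest is /s/ at distance 2.

z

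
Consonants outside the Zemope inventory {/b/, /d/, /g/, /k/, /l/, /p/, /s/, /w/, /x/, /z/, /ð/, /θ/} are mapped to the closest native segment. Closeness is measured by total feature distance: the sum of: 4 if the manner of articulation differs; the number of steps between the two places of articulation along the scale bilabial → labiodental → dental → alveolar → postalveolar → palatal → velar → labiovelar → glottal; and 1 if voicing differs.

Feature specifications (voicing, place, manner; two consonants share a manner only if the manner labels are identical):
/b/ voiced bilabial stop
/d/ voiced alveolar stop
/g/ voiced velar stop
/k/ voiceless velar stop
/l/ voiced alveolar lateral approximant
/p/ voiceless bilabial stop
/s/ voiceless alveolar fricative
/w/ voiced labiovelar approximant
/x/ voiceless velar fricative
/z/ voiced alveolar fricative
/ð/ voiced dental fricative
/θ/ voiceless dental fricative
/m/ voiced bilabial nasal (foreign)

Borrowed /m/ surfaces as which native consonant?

/b/ is closest: manner differs (nasal→stop, +4), place distance 0 (bilabial→bilabial), same voicing; total 4. Next closest is /p/ at distance 5.

b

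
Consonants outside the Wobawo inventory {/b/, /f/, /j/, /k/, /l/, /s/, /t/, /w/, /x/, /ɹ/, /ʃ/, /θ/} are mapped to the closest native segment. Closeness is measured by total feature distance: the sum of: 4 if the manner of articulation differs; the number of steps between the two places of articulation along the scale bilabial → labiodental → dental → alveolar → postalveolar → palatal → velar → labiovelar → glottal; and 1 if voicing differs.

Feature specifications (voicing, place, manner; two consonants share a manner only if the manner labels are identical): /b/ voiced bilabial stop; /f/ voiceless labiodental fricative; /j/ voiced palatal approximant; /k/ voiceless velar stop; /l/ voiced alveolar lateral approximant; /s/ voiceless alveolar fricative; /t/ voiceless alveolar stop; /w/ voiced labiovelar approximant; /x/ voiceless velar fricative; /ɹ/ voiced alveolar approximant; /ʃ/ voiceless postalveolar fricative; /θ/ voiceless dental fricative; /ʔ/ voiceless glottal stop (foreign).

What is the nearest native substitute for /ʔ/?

/k/ is closest: same manner (stop), place distance 2 (glottal→velar), same voicing; total 2. Next closest is /t/ at distance 5.

k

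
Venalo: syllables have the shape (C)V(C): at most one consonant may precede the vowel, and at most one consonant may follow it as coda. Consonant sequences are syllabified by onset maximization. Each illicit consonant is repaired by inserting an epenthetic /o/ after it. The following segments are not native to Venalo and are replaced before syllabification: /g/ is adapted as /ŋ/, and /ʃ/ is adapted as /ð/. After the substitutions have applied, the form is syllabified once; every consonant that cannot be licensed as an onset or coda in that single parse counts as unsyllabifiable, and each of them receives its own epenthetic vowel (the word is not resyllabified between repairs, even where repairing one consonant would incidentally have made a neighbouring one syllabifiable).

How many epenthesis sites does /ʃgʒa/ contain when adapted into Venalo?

2

After substitution the input is /ðŋʒa/.
The unsyllabifiable consonants are /ð/, /ŋ/; each receives one epenthetic vowel.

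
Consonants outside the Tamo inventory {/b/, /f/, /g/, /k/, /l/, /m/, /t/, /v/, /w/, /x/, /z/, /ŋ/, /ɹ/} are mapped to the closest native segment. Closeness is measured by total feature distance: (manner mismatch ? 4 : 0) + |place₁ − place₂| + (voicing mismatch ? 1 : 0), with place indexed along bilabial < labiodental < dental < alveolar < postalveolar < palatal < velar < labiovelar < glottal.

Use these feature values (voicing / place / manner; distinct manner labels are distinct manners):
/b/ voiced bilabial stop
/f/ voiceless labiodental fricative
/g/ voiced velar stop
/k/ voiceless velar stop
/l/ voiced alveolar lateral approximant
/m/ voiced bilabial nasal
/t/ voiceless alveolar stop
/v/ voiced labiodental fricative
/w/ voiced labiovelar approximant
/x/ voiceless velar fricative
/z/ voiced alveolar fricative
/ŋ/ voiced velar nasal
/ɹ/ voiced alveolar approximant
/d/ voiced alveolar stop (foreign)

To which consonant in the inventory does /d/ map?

t

/t/ is closest: same manner (stop), place distance 0 (alveolar→alveolar), voicing differs (+1); total 1. Next closest is /b/ at distance 3.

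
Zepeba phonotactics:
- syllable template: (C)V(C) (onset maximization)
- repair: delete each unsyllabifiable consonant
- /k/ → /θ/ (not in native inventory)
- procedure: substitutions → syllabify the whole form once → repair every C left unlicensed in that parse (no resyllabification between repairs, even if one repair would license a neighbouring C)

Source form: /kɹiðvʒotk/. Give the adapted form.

ɹiðʒot

Substitution: /k/ → /θ/, giving /θɹiðvʒotθ/.
The consonants /θ/, /v/, /θ/ cannot be parsed into a legal (C)V(C) syllable (at most one coda consonant is licensed; onsets are limited to one consonant).
Deletion applies to /θ/, /v/, /θ/.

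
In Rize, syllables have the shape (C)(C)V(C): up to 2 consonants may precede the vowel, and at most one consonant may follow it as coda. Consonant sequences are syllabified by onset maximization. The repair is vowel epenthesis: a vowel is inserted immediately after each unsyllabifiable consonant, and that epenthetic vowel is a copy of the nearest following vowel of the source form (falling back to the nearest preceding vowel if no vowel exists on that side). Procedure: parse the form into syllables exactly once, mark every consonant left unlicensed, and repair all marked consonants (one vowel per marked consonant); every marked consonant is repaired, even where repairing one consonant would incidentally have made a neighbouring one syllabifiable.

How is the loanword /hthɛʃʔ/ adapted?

hɛthɛʃʔɛ

The consonants /h/, /ʔ/ cannot be parsed into a legal (C)(C)V(C) syllable (at most one coda consonant is licensed; onsets may contain at most 2 consonants).
Inserting the epenthetic vowel yields /h/ → /hɛ/, /ʔ/ → /ʔɛ/.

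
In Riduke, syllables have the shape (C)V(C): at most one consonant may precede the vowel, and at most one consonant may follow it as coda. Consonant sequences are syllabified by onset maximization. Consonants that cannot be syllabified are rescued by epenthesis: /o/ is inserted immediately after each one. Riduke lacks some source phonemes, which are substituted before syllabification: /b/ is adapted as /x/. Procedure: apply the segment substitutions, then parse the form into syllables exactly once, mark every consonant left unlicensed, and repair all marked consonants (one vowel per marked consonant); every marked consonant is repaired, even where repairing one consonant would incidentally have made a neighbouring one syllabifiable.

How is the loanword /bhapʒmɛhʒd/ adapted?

Substitution: /b/ → /x/, giving /xhapʒmɛhʒd/.
The consonants /x/, /ʒ/, /ʒ/, /d/ cannot be parsed into a legal (C)V(C) syllable (at most one coda consonant is licensed; onsets are limited to one consonant).
Each unlicensed consonant becomes the onset of a new syllable: /x/ → /xo/, /ʒ/ → /ʒo/, /ʒ/ → /ʒo/, /d/ → /do/.

xohapʒomɛhʒodo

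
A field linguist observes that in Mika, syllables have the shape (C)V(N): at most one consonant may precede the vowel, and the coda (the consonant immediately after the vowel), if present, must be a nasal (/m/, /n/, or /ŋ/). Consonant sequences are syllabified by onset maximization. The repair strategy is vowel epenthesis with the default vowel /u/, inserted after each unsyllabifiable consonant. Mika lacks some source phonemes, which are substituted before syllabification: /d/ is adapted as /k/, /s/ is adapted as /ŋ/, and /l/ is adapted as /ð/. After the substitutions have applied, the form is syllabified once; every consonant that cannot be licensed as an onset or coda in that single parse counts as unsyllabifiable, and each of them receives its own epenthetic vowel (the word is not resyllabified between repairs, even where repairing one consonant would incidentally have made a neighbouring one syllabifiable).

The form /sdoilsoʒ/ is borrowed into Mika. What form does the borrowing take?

Substitution: /s/ → /ŋ/, /d/ → /k/, /l/ → /ð/, giving /ŋkoiðŋoʒ/.
Under (C)V(N), the unsyllabifiable consonants are /ŋ/, /ð/, /ʒ/ (only a nasal (/m/, /n/, or /ŋ/) is licensed in coda position; onsets are limited to one consonant).
Inserting the epenthetic vowel yields /ŋ/ → /ŋu/, /ð/ → /ðu/, /ʒ/ → /ʒu/.

ŋukoiðuŋoʒu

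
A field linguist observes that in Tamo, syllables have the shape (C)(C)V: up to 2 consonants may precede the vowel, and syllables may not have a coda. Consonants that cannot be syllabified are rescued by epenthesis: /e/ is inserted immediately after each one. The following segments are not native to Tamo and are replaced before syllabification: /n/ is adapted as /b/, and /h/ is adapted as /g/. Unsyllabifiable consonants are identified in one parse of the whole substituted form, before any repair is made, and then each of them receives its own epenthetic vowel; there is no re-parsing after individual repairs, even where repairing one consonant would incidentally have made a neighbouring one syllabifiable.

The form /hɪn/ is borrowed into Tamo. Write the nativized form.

Substitution: /h/ → /g/, /n/ → /b/, giving /gɪb/.
Under (C)(C)V, the unsyllabifiable consonants are /b/ (no codas are permitted; onsets may contain at most 2 consonants).
Each unlicensed consonant becomes the onset of a new syllable: /b/ → /be/.

gɪbe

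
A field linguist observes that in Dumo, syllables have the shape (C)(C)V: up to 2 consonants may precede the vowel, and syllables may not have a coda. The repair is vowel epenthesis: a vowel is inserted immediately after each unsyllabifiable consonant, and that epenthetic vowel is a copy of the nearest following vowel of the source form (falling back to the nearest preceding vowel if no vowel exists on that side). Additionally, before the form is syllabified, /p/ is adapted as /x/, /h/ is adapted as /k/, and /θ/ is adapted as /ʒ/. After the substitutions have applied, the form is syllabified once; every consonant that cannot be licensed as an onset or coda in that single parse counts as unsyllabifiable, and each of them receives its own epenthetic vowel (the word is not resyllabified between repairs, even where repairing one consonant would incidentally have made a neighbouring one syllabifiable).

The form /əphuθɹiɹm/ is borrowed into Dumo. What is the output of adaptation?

Substitution: /p/ → /x/, /h/ → /k/, /θ/ → /ʒ/, giving /əxkuʒɹiɹm/.
Syllabifying with onset maximization leaves /ɹ/, /m/ stranded (no codas are permitted; onsets may contain at most 2 consonants).
Each unlicensed consonant becomes the onset of a new syllable: /ɹ/ → /ɹi/, /m/ → /mi/.

əxkuʒɹiɹimi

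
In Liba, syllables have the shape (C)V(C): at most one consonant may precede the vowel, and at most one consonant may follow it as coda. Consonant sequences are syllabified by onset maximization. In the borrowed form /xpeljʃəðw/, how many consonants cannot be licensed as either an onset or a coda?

3

Syllabifying with onset maximization leaves /x/, /j/, /w/ stranded (at most one coda consonant is licensed; onsets are limited to one consonant).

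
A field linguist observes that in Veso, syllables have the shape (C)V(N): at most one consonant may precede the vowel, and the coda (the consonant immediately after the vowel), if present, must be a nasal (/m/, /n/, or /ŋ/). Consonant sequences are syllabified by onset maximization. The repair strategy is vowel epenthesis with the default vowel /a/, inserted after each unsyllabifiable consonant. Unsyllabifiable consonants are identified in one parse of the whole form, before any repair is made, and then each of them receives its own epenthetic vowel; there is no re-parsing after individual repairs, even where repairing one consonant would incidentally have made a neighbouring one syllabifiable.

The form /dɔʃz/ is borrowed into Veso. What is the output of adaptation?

dɔʃaza

Under (C)V(N), the unsyllabifiable consonants are /ʃ/, /z/ (only a nasal (/m/, /n/, or /ŋ/) is licensed in coda position; onsets are limited to one consonant).
Epenthesis after each stranded consonant: /ʃ/ → /ʃa/, /z/ → /za/.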